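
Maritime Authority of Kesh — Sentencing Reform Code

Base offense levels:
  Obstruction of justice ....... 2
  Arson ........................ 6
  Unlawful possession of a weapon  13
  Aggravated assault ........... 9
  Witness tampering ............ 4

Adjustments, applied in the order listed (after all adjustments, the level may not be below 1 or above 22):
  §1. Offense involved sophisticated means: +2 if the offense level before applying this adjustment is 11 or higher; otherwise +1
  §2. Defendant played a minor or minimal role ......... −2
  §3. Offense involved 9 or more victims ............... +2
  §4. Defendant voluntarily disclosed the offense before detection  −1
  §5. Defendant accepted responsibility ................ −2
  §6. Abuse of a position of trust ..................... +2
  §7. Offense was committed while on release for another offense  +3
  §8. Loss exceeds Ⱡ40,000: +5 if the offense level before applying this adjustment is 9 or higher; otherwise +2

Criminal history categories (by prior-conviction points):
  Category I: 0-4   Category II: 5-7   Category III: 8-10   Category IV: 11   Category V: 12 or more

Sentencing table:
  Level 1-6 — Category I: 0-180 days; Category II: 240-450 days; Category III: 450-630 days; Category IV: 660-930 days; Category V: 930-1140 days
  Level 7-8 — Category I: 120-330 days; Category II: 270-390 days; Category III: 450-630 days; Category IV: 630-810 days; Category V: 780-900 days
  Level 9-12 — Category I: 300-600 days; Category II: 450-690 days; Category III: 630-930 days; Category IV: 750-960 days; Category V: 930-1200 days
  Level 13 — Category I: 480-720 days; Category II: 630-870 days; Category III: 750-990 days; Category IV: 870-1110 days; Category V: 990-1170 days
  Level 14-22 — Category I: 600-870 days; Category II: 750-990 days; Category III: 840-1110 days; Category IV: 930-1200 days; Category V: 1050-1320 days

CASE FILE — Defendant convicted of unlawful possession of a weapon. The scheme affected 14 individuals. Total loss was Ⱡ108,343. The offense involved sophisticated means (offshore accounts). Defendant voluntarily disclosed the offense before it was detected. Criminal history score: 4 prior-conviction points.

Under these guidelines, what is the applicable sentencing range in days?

600-870 days

Base offense level for unlawful possession of a weapon: 13.
§1 applies (level before this adjustment is 13 ≥ 11, so +2): 13 + 2 = 15.
§2 does not apply.
§3 applies: 15 + 2 = 17.
§4 applies: 17 − 1 = 16.
§6 does not apply.
§7 does not apply.
§8 applies (level before this adjustment is 16 ≥ 9, so +5): 16 + 5 = 21.
Final offense level: 21.
Criminal history: 4 prior points → Category I (0-4).
Level 21 falls in the 14-22 band.
Grid: Level 14-22 × Category I = 600-870 days.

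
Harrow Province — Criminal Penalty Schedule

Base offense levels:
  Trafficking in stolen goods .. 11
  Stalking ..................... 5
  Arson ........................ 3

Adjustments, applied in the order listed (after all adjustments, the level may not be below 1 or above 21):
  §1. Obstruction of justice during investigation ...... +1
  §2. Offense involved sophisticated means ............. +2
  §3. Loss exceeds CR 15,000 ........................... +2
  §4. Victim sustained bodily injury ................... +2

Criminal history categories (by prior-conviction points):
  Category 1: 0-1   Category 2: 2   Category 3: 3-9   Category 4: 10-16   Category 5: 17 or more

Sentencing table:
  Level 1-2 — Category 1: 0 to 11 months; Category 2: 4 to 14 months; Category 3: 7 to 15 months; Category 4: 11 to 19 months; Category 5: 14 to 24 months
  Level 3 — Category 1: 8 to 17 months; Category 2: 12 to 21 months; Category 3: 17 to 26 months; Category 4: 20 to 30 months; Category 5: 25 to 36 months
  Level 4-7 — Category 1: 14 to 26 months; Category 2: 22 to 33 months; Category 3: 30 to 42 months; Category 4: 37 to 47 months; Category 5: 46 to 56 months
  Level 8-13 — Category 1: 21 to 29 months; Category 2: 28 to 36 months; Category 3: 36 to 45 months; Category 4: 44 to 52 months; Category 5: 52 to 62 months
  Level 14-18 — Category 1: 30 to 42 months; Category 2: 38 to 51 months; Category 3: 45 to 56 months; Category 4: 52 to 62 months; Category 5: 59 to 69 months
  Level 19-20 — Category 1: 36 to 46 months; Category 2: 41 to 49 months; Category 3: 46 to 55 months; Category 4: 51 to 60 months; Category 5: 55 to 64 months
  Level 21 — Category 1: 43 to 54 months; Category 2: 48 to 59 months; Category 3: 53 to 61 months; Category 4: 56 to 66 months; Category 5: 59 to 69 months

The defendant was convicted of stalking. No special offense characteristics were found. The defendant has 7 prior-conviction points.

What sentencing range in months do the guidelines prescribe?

Base offense level for stalking: 5.
Final offense level: 5.
Criminal history: 7 prior points → Category 3 (3-9).
Level 5 falls in the 4-7 band.
Grid: Level 4-7 × Category 3 = 30-42 months.

30-42 months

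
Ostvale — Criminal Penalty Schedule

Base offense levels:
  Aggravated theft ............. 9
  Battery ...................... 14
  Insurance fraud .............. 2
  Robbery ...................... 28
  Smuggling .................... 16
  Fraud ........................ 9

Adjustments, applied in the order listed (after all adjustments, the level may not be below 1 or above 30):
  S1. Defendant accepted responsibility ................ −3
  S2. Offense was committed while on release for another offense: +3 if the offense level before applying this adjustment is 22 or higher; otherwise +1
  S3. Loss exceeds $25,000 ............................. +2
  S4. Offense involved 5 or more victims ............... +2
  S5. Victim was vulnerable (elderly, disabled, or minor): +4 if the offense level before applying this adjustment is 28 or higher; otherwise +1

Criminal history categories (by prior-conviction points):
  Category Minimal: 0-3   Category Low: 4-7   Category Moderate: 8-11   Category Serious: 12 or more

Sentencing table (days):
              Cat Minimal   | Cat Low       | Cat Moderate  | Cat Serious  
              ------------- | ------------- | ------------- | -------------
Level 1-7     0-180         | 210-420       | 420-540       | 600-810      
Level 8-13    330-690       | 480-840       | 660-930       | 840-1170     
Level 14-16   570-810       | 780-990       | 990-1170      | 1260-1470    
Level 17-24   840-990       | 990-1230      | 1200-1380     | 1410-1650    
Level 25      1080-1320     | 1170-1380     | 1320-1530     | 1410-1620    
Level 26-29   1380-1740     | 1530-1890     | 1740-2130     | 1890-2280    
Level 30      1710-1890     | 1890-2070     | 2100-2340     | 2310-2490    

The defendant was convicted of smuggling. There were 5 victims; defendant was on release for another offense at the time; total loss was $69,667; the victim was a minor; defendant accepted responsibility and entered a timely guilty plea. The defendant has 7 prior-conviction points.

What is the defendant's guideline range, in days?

990-1230 days

Base offense level for smuggling: 16.
S1 applies: 16 − 3 = 13.
S2 applies (level before this adjustment is 13 < 22, so +1): 13 + 1 = 14.
S3 applies: 14 + 2 = 16.
S4 applies: 16 + 2 = 18.
S5 applies (level before this adjustment is 18 < 28, so +1): 18 + 1 = 19.
Final offense level: 19.
Criminal history: 7 prior points → Category Low (4-7).
Level 19 falls in the 17-24 band.
Grid: Level 17-24 × Category Low = 990-1230 days.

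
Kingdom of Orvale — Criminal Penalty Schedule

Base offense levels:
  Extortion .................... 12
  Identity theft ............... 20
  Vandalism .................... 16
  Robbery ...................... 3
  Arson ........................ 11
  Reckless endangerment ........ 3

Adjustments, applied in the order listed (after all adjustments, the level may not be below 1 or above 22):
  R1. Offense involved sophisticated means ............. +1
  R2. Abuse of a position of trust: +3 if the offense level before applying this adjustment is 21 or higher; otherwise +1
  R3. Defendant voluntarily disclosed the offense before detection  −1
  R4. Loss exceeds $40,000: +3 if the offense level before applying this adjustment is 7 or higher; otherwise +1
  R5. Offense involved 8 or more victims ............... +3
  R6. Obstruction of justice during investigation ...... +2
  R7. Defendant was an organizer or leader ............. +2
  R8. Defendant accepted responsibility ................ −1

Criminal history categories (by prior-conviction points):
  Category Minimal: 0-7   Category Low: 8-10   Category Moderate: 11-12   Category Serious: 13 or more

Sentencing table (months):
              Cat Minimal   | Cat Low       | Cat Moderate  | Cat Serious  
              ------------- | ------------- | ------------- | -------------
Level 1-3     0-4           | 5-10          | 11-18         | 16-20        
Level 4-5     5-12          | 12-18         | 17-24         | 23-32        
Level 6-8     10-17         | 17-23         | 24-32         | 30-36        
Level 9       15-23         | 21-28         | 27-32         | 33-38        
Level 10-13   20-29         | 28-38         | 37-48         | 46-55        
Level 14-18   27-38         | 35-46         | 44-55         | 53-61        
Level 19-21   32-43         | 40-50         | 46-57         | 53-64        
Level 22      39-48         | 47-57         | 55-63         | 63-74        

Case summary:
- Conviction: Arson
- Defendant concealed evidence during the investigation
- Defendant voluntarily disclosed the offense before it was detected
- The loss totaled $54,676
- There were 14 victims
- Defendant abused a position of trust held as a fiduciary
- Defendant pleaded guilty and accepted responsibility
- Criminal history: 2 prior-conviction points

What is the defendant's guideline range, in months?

27-38 months

Base offense level for arson: 11.
R1 does not apply.
R2 applies (level before this adjustment is 11 < 21, so +1): 11 + 1 = 12.
R3 applies: 12 − 1 = 11.
R4 applies (level before this adjustment is 11 ≥ 7, so +3): 11 + 3 = 14.
R5 applies: 14 + 3 = 17.
R6 applies: 17 + 2 = 19.
R7 does not apply.
R8 applies: 19 − 1 = 18.
Final offense level: 18.
Criminal history: 2 prior points → Category Minimal (0-7).
Level 18 falls in the 14-18 band.
Grid: Level 14-18 × Category Minimal = 27-38 months.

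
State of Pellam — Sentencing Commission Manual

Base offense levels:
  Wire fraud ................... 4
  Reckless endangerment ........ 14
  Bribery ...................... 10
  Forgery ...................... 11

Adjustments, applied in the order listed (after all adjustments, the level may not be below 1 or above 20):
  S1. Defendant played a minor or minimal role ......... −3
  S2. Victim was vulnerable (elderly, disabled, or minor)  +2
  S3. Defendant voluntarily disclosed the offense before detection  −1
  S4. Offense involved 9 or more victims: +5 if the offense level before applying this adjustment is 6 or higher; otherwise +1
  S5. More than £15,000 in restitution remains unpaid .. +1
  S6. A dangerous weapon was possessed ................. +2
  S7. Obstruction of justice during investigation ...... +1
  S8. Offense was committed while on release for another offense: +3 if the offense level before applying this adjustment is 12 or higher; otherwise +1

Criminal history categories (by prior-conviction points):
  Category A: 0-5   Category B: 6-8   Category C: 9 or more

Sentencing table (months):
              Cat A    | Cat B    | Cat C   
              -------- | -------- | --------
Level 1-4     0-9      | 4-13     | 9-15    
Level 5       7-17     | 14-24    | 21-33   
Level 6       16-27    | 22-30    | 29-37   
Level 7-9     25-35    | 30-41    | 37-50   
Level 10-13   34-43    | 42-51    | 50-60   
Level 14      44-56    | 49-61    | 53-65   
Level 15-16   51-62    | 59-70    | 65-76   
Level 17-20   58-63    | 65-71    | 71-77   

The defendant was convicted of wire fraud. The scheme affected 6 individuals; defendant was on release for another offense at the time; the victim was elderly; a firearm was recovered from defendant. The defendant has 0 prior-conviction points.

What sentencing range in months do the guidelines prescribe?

25-35 months

Base offense level for wire fraud: 4.
S2 applies: 4 + 2 = 6.
S3 does not apply.
S4 does not apply.
S6 applies: 6 + 2 = 8.
S8 applies (level before this adjustment is 8 < 12, so +1): 8 + 1 = 9.
Final offense level: 9.
Criminal history: 0 prior points → Category A (0-5).
Level 9 falls in the 7-9 band.
Grid: Level 7-9 × Category A = 25-35 months.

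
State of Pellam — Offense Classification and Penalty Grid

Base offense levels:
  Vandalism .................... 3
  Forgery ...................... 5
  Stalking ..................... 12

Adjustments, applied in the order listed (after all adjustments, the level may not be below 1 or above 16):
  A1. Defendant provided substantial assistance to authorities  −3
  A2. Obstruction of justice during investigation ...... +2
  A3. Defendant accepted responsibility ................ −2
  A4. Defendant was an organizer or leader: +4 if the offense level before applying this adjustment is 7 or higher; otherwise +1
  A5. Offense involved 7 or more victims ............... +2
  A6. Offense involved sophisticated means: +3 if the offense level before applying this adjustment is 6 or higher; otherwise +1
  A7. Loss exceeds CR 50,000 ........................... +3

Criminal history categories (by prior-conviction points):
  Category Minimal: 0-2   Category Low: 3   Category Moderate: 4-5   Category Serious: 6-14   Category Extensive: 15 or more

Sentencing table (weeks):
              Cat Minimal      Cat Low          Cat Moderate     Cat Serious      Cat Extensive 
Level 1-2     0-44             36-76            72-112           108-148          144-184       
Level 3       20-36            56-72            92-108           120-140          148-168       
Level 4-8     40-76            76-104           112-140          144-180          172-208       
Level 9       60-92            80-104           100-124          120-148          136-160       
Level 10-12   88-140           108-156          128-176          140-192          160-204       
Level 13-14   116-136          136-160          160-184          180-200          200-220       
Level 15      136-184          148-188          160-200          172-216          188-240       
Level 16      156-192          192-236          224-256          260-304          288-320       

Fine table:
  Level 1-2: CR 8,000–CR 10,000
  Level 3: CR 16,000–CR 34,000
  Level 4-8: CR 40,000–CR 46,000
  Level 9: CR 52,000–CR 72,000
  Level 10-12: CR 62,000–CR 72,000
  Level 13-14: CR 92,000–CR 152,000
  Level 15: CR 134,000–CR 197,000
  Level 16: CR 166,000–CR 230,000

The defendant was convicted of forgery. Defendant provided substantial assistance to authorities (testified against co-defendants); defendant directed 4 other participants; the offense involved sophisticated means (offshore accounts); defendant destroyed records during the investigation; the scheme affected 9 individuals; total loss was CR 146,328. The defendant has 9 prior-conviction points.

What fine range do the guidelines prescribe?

CR 92,000–CR 152,000

Base offense level for forgery: 5.
A1 applies: 5 − 3 = 2.
A2 applies: 2 + 2 = 4.
A4 applies (level before this adjustment is 4 < 7, so +1): 4 + 1 = 5.
A5 applies: 5 + 2 = 7.
A6 applies (level before this adjustment is 7 ≥ 6, so +3): 7 + 3 = 10.
A7 applies: 10 + 3 = 13.
Final offense level: 13.
Level 13 falls in the 13-14 band.
Fine table: Level 13-14 → CR 92,000–CR 152,000.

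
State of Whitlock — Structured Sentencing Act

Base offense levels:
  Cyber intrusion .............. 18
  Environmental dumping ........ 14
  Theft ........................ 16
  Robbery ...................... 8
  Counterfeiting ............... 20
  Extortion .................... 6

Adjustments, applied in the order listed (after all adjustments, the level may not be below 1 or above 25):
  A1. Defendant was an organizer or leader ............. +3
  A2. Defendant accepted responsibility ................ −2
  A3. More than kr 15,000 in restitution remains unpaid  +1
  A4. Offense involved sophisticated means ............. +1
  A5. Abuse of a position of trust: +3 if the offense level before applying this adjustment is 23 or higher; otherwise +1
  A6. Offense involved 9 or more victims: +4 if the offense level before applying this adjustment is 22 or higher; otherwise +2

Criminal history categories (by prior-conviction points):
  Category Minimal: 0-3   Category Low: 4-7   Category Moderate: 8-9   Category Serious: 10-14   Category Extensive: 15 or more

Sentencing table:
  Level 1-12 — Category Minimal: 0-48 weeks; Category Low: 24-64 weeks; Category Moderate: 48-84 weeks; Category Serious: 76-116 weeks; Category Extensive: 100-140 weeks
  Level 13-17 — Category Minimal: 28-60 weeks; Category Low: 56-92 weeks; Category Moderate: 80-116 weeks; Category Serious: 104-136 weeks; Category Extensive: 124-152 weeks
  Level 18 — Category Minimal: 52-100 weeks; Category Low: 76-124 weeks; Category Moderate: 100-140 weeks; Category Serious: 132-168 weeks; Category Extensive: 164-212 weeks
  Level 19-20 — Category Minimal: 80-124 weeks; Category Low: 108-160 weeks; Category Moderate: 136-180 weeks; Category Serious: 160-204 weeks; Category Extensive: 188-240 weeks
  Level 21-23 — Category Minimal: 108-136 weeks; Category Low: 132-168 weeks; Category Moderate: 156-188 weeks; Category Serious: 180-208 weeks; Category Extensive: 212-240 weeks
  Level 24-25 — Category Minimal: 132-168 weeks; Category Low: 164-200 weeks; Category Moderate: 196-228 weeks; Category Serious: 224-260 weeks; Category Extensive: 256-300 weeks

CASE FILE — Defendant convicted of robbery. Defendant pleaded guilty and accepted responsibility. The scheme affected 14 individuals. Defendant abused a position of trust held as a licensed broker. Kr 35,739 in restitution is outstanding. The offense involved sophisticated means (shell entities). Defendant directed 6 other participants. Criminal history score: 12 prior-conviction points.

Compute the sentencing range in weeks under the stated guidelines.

104-136 weeks

Base offense level for robbery: 8.
A1 applies: 8 + 3 = 11.
A2 applies: 11 − 2 = 9.
A3 applies: 9 + 1 = 10.
A4 applies: 10 + 1 = 11.
A5 applies (level before this adjustment is 11 < 23, so +1): 11 + 1 = 12.
A6 applies (level before this adjustment is 12 < 22, so +2): 12 + 2 = 14.
Final offense level: 14.
Criminal history: 12 prior points → Category Serious (10-14).
Level 14 falls in the 13-17 band.
Grid: Level 13-17 × Category Serious = 104-136 weeks.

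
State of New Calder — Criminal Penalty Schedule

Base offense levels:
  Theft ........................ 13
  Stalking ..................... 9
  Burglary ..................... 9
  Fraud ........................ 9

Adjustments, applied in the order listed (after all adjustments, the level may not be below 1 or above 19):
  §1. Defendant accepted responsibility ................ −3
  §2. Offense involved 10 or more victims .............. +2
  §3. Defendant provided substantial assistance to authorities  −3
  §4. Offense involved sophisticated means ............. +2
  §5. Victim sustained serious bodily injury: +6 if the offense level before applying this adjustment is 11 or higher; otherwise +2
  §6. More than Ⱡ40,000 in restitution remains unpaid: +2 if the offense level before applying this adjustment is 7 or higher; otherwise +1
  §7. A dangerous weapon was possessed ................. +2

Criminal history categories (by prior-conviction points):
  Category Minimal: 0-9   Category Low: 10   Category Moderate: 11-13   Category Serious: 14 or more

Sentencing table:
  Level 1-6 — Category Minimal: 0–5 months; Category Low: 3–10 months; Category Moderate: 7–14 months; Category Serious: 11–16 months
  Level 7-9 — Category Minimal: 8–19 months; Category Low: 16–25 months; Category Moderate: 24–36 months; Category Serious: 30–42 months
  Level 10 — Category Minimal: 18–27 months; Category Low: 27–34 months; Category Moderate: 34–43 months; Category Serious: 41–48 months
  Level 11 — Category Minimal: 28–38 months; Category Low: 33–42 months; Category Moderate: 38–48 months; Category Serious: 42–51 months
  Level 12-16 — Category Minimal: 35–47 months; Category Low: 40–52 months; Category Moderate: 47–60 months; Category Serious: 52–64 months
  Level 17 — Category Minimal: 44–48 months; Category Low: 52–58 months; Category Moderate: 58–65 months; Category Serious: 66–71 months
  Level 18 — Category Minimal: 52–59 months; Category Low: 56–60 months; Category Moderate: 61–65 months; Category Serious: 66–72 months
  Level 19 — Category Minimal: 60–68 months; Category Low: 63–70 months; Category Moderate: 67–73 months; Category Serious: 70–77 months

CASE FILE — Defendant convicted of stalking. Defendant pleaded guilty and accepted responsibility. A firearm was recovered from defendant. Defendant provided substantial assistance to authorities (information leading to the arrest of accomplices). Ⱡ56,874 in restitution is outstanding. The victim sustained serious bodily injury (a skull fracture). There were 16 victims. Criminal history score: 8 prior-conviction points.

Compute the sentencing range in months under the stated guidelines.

Base offense level for stalking: 9.
§1 applies: 9 − 3 = 6.
§2 applies: 6 + 2 = 8.
§3 applies: 8 − 3 = 5.
§4 does not apply.
§5 applies (level before this adjustment is 5 < 11, so +2): 5 + 2 = 7.
§6 applies (level before this adjustment is 7 ≥ 7, so +2): 7 + 2 = 9.
§7 applies: 9 + 2 = 11.
Final offense level: 11.
Criminal history: 8 prior points → Category Minimal (0-9).
Level 11 falls in the 11 band.
Grid: Level 11 × Category Minimal = 28-38 months.

28-38 months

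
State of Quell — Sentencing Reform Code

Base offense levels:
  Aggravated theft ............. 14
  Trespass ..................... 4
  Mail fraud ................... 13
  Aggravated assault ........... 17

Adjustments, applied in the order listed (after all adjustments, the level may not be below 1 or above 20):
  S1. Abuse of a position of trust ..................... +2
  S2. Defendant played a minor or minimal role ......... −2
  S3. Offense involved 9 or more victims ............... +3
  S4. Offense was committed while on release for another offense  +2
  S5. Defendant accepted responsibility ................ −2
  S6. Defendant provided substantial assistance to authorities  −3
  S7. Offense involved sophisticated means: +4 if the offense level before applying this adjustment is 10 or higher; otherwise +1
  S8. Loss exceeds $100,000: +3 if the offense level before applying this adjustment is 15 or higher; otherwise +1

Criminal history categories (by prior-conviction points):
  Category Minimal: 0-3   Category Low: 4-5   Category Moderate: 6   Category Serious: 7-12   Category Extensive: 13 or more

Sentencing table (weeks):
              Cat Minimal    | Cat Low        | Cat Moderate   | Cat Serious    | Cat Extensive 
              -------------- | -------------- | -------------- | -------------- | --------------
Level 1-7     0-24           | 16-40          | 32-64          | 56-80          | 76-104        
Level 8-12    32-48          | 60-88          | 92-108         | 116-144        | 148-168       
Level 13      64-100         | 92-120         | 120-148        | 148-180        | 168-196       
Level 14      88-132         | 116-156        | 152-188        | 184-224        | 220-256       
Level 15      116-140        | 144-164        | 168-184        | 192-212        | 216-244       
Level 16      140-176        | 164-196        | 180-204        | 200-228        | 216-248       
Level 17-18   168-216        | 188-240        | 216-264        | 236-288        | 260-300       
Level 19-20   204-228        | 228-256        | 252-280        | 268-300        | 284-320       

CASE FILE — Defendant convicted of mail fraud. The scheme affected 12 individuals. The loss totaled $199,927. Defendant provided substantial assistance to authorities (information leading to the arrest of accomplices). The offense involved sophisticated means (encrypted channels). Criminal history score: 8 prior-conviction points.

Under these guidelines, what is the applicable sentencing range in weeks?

268-300 weeks

Base offense level for mail fraud: 13.
S1 does not apply.
S3 applies: 13 + 3 = 16.
S4 does not apply.
S6 applies: 16 − 3 = 13.
S7 applies (level before this adjustment is 13 ≥ 10, so +4): 13 + 4 = 17.
S8 applies (level before this adjustment is 17 ≥ 15, so +3): 17 + 3 = 20.
Final offense level: 20.
Criminal history: 8 prior points → Category Serious (7-12).
Level 20 falls in the 19-20 band.
Grid: Level 19-20 × Category Serious = 268-300 weeks.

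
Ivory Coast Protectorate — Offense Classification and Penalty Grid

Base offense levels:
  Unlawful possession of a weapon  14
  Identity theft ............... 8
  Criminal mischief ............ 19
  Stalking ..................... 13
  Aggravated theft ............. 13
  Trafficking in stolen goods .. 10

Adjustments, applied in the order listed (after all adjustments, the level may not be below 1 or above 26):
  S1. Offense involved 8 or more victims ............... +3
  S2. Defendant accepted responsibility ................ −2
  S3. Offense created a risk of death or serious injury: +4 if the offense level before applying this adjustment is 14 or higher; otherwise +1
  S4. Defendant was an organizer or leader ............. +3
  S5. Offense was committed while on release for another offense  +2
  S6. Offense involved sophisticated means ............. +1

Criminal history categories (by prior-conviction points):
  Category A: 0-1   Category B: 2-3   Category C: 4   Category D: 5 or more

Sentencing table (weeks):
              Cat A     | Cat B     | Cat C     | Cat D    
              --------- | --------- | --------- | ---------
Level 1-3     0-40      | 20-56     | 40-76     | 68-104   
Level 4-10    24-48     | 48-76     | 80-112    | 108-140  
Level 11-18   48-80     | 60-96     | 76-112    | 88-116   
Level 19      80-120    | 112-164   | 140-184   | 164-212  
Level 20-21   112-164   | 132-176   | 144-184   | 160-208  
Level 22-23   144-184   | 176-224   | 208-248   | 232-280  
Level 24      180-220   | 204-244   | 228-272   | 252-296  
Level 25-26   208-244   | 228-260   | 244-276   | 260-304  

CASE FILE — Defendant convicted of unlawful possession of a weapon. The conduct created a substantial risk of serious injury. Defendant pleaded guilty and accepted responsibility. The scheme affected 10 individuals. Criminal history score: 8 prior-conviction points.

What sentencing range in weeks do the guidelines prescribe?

164-212 weeks

Base offense level for unlawful possession of a weapon: 14.
S1 applies: 14 + 3 = 17.
S2 applies: 17 − 2 = 15.
S3 applies (level before this adjustment is 15 ≥ 14, so +4): 15 + 4 = 19.
S5 does not apply.
Final offense level: 19.
Criminal history: 8 prior points → Category D (5+).
Level 19 falls in the 19 band.
Grid: Level 19 × Category D = 164-212 weeks.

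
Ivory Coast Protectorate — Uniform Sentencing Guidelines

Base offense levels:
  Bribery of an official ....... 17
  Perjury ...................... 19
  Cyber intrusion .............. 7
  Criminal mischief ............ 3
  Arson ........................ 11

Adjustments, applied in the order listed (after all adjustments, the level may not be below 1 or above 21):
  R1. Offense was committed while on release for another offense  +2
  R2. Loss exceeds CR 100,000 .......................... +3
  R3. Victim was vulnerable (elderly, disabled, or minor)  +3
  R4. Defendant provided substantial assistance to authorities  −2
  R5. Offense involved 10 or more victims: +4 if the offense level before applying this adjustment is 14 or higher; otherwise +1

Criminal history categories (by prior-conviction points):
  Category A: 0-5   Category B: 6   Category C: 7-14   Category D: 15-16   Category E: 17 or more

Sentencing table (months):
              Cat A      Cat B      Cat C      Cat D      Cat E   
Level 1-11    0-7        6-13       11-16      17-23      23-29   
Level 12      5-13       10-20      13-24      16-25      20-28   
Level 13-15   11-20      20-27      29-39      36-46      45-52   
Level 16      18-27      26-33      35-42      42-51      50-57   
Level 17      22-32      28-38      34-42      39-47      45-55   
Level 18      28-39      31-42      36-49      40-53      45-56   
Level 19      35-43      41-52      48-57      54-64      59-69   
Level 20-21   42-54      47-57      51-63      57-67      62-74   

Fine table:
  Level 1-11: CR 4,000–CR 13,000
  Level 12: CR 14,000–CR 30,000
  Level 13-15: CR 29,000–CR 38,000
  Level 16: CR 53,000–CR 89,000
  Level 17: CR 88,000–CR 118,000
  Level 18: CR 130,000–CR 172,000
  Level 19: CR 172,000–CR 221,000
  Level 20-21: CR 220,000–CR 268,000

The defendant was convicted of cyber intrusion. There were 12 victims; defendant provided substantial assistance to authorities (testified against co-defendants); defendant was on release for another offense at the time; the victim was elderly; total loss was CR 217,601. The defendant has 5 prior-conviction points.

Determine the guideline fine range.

Base offense level for cyber intrusion: 7.
R1 applies: 7 + 2 = 9.
R2 applies: 9 + 3 = 12.
R3 applies: 12 + 3 = 15.
R4 applies: 15 − 2 = 13.
R5 applies (level before this adjustment is 13 < 14, so +1): 13 + 1 = 14.
Final offense level: 14.
Level 14 falls in the 13-15 band.
Fine table: Level 13-15 → CR 29,000–CR 38,000.

CR 29,000–CR 38,000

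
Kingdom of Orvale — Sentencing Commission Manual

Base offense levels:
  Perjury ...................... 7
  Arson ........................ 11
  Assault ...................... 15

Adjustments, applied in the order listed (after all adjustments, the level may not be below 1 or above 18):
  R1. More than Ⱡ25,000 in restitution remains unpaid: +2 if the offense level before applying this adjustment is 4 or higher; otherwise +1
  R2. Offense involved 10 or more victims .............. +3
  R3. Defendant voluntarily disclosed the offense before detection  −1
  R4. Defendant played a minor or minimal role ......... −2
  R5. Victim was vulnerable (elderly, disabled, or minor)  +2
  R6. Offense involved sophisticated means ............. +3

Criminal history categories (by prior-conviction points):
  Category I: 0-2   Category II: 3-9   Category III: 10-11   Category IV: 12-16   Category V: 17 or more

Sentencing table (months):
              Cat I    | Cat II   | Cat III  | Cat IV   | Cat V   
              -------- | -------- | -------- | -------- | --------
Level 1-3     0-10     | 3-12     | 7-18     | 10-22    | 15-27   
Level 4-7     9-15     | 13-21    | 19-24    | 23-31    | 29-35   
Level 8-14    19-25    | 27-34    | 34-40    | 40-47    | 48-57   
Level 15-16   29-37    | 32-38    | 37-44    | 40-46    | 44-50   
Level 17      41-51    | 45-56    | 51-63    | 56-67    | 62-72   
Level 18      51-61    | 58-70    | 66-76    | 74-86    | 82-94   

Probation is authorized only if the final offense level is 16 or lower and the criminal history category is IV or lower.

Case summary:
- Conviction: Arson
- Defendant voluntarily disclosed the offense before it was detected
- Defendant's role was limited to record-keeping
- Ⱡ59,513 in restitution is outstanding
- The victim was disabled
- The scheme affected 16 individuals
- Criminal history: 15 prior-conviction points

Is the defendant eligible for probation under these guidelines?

Yes

Base offense level for arson: 11.
R1 applies (level before this adjustment is 11 ≥ 4, so +2): 11 + 2 = 13.
R2 applies: 13 + 3 = 16.
R3 applies: 16 − 1 = 15.
R4 applies: 15 − 2 = 13.
R5 applies: 13 + 2 = 15.
R6 does not apply.
Final offense level: 15.
Criminal history: 15 prior points → Category IV (12-16).
Level 15 falls in the 15-16 band.
Grid: Level 15-16 × Category IV = 40-46 months.
Probation check: level 15 ≤ 16 and category IV ≤ IV → eligible.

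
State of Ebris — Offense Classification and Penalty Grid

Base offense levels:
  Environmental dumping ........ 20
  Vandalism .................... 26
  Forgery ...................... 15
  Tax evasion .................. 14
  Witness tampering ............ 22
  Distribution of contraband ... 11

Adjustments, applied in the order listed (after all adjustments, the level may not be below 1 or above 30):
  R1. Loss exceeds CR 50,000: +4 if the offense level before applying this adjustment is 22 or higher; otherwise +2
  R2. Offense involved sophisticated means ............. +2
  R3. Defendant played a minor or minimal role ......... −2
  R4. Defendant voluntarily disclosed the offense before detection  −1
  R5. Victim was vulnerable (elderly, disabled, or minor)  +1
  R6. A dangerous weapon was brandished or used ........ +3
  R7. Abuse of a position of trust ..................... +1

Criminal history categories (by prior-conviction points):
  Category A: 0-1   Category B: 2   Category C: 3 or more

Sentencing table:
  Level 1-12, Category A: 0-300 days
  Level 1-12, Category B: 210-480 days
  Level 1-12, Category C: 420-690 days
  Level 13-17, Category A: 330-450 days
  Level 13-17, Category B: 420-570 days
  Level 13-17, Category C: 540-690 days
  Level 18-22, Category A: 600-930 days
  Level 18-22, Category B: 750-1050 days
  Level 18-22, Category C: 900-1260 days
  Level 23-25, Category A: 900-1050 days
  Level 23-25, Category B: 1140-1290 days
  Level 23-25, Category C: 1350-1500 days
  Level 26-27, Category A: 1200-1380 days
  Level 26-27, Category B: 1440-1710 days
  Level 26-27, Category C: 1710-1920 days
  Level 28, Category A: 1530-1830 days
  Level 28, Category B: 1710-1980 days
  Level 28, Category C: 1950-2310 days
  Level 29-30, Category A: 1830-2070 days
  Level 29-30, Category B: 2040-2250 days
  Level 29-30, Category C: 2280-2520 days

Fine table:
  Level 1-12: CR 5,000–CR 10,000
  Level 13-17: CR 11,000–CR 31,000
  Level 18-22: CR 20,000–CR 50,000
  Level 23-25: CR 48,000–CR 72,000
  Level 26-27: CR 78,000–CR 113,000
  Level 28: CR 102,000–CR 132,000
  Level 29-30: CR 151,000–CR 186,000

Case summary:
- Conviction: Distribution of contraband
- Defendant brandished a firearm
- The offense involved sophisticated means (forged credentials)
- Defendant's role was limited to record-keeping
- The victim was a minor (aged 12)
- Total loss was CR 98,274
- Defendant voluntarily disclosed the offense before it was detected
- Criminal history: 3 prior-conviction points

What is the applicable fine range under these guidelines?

Base offense level for distribution of contraband: 11.
R1 applies (level before this adjustment is 11 < 22, so +2): 11 + 2 = 13.
R2 applies: 13 + 2 = 15.
R3 applies: 15 − 2 = 13.
R4 applies: 13 − 1 = 12.
R5 applies: 12 + 1 = 13.
R6 applies: 13 + 3 = 16.
Final offense level: 16.
Level 16 falls in the 13-17 band.
Fine table: Level 13-17 → CR 11,000–CR 31,000.

CR 11,000–CR 31,000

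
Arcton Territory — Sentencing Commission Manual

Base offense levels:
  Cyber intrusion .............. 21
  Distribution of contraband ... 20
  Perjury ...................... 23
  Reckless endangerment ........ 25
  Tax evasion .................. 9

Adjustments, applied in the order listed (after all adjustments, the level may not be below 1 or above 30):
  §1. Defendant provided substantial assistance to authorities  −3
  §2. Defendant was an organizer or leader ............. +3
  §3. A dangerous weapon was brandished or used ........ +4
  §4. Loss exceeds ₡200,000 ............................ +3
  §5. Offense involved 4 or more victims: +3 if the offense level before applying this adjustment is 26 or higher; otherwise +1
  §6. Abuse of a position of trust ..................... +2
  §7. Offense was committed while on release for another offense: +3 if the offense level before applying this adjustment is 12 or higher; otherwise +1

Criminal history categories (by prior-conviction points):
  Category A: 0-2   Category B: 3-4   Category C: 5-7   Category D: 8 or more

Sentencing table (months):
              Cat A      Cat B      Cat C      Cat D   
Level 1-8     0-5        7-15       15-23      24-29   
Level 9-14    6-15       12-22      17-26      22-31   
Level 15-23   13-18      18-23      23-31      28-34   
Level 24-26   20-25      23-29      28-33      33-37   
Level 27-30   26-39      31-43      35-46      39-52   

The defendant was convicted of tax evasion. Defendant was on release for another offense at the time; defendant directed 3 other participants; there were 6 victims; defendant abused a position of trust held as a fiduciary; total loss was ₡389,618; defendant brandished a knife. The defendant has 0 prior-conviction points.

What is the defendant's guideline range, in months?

Base offense level for tax evasion: 9.
§1 does not apply.
§2 applies: 9 + 3 = 12.
§3 applies: 12 + 4 = 16.
§4 applies: 16 + 3 = 19.
§5 applies (level before this adjustment is 19 < 26, so +1): 19 + 1 = 20.
§6 applies: 20 + 2 = 22.
§7 applies (level before this adjustment is 22 ≥ 12, so +3): 22 + 3 = 25.
Final offense level: 25.
Criminal history: 0 prior points → Category A (0-2).
Level 25 falls in the 24-26 band.
Grid: Level 24-26 × Category A = 20-25 months.

20-25 months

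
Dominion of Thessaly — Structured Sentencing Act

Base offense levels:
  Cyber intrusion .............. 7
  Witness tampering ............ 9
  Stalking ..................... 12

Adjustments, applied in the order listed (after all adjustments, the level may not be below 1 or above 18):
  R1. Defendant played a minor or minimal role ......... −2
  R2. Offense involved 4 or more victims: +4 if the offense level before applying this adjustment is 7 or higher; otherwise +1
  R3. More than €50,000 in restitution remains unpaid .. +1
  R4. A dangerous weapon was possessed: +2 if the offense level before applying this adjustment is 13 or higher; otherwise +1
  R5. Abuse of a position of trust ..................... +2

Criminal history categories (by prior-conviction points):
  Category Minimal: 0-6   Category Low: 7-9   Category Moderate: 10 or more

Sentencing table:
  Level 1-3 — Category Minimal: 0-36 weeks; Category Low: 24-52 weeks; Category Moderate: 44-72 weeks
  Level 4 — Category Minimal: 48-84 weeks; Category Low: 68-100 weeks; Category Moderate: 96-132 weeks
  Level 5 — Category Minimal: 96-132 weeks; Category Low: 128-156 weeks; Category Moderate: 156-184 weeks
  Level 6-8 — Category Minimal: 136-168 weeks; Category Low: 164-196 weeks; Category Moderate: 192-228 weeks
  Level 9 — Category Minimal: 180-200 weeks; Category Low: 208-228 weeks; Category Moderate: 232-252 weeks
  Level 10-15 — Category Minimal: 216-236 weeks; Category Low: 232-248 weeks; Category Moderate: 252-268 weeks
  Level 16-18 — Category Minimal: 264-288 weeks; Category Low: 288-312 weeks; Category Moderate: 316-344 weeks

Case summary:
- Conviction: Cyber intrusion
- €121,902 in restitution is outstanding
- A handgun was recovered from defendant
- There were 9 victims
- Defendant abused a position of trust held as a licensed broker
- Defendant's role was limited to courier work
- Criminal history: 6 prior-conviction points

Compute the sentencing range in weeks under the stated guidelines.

Base offense level for cyber intrusion: 7.
R1 applies: 7 − 2 = 5.
R2 applies (level before this adjustment is 5 < 7, so +1): 5 + 1 = 6.
R3 applies: 6 + 1 = 7.
R4 applies (level before this adjustment is 7 < 13, so +1): 7 + 1 = 8.
R5 applies: 8 + 2 = 10.
Final offense level: 10.
Criminal history: 6 prior points → Category Minimal (0-6).
Level 10 falls in the 10-15 band.
Grid: Level 10-15 × Category Minimal = 216-236 weeks.

216-236 weeks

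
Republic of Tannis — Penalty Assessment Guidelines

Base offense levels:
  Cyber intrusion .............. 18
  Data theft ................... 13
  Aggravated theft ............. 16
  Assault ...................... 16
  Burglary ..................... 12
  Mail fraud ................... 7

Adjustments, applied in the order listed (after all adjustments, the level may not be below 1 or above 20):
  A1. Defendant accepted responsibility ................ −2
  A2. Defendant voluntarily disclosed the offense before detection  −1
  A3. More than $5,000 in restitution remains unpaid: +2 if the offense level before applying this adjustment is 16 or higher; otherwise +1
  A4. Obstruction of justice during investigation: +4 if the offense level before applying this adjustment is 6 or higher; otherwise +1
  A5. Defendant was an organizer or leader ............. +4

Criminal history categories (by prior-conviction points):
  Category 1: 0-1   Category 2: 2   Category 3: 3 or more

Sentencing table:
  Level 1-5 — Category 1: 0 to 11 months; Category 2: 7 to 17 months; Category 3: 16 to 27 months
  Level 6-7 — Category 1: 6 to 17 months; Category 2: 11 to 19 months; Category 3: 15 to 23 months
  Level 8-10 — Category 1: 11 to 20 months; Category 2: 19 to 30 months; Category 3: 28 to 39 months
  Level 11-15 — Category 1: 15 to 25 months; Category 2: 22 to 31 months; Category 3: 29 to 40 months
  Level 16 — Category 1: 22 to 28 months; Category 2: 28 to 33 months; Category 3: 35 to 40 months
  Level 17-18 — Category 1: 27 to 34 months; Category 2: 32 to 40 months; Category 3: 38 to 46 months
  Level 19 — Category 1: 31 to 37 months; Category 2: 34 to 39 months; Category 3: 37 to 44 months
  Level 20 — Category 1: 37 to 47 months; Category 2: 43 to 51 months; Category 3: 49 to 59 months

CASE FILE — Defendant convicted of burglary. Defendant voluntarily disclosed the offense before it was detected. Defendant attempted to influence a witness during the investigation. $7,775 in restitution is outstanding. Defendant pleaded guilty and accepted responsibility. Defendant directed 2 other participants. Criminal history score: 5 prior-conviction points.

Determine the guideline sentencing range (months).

38-46 months

Base offense level for burglary: 12.
A1 applies: 12 − 2 = 10.
A2 applies: 10 − 1 = 9.
A3 applies (level before this adjustment is 9 < 16, so +1): 9 + 1 = 10.
A4 applies (level before this adjustment is 10 ≥ 6, so +4): 10 + 4 = 14.
A5 applies: 14 + 4 = 18.
Final offense level: 18.
Criminal history: 5 prior points → Category 3 (3+).
Level 18 falls in the 17-18 band.
Grid: Level 17-18 × Category 3 = 38-46 months.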